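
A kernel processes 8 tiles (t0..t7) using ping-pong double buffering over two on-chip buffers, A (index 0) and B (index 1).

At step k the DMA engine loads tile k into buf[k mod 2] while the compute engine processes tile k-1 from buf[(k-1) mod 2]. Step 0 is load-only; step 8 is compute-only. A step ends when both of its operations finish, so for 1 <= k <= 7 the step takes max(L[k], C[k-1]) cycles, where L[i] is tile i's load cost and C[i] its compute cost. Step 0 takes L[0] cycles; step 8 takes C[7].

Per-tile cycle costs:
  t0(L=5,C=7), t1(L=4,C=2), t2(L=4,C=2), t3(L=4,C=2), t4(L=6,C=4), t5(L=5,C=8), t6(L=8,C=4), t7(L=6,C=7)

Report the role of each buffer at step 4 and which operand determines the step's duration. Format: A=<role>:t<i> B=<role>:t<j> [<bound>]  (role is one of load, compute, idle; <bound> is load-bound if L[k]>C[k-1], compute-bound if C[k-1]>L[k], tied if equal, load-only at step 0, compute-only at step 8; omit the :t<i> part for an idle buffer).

  0. 5=5c; end=5; A:t0 B:-
  1. max(4,7)=7c; end=12; A:t0 B:t1
  2. max(4,2)=4c; end=16; A:t2 B:t1
  3. max(4,2)=4c; end=20; A:t2 B:t3
  4. max(6,2)=6c; end=26; A:t4 B:t3
  5. max(5,4)=5c; end=31; A:t4 B:t5
  6. max(8,8)=8c; end=39; A:t6 B:t5
  7. max(6,4)=6c; end=45; A:t6 B:t7
  8. 7=7c; end=52; A:t6 B:t7

step 4: A=load:t4 B=compute:t3 [load-bound]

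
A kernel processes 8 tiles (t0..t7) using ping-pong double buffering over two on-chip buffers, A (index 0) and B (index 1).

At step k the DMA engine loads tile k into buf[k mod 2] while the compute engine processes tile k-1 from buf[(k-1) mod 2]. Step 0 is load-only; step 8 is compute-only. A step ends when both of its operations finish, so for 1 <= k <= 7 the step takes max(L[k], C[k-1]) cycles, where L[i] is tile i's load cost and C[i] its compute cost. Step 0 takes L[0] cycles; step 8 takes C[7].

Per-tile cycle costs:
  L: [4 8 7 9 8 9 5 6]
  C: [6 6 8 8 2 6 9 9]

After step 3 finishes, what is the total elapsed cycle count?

  0. 4=4c; end=4; A:t0 B:-
  1. max(8,6)=8c; end=12; A:t0 B:t1
  2. max(7,6)=7c; end=19; A:t2 B:t1
  3. max(9,8)=9c; end=28; A:t2 B:t3
  4. max(8,8)=8c; end=36; A:t4 B:t3
  5. max(9,2)=9c; end=45; A:t4 B:t5
  6. max(5,6)=6c; end=51; A:t6 B:t5
  7. max(6,9)=9c; end=60; A:t6 B:t7
  8. 9=9c; end=69; A:t6 B:t7

end_cycle[3] = 28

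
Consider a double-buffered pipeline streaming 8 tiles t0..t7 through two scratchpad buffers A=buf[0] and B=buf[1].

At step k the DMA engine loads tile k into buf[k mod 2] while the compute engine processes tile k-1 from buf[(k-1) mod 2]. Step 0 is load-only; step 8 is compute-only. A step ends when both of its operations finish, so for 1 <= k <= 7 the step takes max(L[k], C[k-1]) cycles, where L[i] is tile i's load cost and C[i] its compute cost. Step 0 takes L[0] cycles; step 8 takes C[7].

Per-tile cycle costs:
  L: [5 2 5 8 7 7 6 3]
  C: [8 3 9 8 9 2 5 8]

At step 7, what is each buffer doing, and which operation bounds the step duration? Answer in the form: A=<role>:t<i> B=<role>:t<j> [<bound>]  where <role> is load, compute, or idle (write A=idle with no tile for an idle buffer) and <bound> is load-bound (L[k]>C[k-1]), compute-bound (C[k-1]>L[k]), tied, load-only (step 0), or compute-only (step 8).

  0. 5=5c; end=5; A:t0 B:-
  1. max(2,8)=8c; end=13; A:t0 B:t1
  2. max(5,3)=5c; end=18; A:t2 B:t1
  3. max(8,9)=9c; end=27; A:t2 B:t3
  4. max(7,8)=8c; end=35; A:t4 B:t3
  5. max(7,9)=9c; end=44; A:t4 B:t5
  6. max(6,2)=6c; end=50; A:t6 B:t5
  7. max(3,5)=5c; end=55; A:t6 B:t7
  8. 8=8c; end=63; A:t6 B:t7

step 7: A=compute:t6 B=load:t7 [compute-bound]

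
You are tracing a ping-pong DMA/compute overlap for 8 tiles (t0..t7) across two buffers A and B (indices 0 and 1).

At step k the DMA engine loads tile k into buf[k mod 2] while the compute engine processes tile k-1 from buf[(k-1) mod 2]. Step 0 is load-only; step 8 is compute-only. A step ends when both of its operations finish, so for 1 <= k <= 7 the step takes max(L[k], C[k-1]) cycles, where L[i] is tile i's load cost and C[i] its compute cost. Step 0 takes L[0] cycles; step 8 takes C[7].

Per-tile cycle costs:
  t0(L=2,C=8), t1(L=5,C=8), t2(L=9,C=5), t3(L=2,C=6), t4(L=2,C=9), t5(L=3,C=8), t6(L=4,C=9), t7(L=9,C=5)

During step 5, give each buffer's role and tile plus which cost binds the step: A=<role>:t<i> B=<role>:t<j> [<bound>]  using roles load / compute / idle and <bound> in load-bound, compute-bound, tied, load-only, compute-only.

step 5: A=compute:t4 B=load:t5 [compute-bound]

step 0: L[0]=2 → dur=2, Σ=2 | A=load:t0 B=idle [load-only]
step 1: L[1]=5 C[0]=8 → dur=8, Σ=10 | A=compute:t0 B=load:t1 [compute-bound]
step 2: L[2]=9 C[1]=8 → dur=9, Σ=19 | A=load:t2 B=compute:t1 [load-bound]
step 3: L[3]=2 C[2]=5 → dur=5, Σ=24 | A=compute:t2 B=load:t3 [compute-bound]
step 4: L[4]=2 C[3]=6 → dur=6, Σ=30 | A=load:t4 B=compute:t3 [compute-bound]
step 5: L[5]=3 C[4]=9 → dur=9, Σ=39 | A=compute:t4 B=load:t5 [compute-bound]
step 6: L[6]=4 C[5]=8 → dur=8, Σ=47 | A=load:t6 B=compute:t5 [compute-bound]
step 7: L[7]=9 C[6]=9 → dur=9, Σ=56 | A=compute:t6 B=load:t7 [tied]
step 8: C[7]=5 → dur=5, Σ=61 | A=idle B=compute:t7 [compute-only]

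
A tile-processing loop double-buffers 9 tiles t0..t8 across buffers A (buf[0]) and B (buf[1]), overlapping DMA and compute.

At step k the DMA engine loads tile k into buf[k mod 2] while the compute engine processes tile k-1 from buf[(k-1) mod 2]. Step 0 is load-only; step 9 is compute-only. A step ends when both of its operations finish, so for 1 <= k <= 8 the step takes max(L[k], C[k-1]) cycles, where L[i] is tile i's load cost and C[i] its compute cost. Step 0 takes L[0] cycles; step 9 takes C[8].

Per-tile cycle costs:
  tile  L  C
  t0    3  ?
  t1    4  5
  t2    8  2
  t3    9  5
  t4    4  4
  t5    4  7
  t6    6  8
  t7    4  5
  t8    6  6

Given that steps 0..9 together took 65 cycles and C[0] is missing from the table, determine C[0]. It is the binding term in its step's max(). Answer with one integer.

C[0] = 9

step 0 | dur = L[0]=3 = 3
step 1 | dur = max(L[1]=4, C[0]=?) = C[0]  (unknown; binding)
step 2 | dur = max(L[2]=8, C[1]=5) = 8
step 3 | dur = max(L[3]=9, C[2]=2) = 9
step 4 | dur = max(L[4]=4, C[3]=5) = 5
step 5 | dur = max(L[5]=4, C[4]=4) = 4
step 6 | dur = max(L[6]=6, C[5]=7) = 7
step 7 | dur = max(L[7]=4, C[6]=8) = 8
step 8 | dur = max(L[8]=6, C[7]=5) = 6
step 9 | dur = C[8]=6 = 6
sum of known step durations = 56
dur[1] = total - known = 65 - 56 = 9
C[0] is the binding max in step 1, so C[0] = dur[1] = 9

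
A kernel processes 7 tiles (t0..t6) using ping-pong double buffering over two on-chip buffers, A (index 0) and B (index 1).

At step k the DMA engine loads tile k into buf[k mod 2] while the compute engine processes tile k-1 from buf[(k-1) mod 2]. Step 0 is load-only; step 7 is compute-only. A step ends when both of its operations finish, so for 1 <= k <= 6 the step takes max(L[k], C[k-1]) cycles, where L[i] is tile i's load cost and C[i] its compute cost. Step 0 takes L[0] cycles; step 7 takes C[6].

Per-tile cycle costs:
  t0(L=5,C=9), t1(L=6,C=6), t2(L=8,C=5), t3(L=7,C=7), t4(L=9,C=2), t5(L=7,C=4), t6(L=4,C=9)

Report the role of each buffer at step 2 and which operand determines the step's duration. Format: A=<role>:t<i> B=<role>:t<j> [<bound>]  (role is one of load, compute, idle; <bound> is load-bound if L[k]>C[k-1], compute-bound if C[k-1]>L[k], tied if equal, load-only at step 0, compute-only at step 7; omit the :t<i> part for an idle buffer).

step 2: A=load:t2 B=compute:t1 [load-bound]

  0. 5=5c; end=5; A:t0 B:-
  1. max(6,9)=9c; end=14; A:t0 B:t1
  2. max(8,6)=8c; end=22; A:t2 B:t1
  3. max(7,5)=7c; end=29; A:t2 B:t3
  4. max(9,7)=9c; end=38; A:t4 B:t3
  5. max(7,2)=7c; end=45; A:t4 B:t5
  6. max(4,4)=4c; end=49; A:t6 B:t5
  7. 9=9c; end=58; A:t6 B:t5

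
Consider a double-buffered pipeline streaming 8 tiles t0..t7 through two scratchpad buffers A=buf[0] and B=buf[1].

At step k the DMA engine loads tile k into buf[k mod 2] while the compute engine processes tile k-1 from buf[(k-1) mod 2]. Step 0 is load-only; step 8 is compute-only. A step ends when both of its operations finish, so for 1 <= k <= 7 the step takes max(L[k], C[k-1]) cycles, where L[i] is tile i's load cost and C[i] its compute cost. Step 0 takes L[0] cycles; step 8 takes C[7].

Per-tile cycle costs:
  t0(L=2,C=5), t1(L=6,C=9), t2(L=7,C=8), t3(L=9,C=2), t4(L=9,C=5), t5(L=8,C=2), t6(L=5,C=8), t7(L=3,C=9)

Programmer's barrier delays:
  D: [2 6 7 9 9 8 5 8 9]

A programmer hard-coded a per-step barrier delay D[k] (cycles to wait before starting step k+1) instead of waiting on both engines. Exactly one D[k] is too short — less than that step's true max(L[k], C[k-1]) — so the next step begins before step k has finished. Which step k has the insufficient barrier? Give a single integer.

hazard at step 2

[0] required=L[0]=2=2 vs D=2 ok
[1] required=max(L[1]=6,C[0]=5)=6 vs D=6 ok
[2] required=max(L[2]=7,C[1]=9)=9 vs D=7 SHORT
[3] required=max(L[3]=9,C[2]=8)=9 vs D=9 ok
[4] required=max(L[4]=9,C[3]=2)=9 vs D=9 ok
[5] required=max(L[5]=8,C[4]=5)=8 vs D=8 ok
[6] required=max(L[6]=5,C[5]=2)=5 vs D=5 ok
[7] required=max(L[7]=3,C[6]=8)=8 vs D=8 ok
[8] required=C[7]=9=9 vs D=9 ok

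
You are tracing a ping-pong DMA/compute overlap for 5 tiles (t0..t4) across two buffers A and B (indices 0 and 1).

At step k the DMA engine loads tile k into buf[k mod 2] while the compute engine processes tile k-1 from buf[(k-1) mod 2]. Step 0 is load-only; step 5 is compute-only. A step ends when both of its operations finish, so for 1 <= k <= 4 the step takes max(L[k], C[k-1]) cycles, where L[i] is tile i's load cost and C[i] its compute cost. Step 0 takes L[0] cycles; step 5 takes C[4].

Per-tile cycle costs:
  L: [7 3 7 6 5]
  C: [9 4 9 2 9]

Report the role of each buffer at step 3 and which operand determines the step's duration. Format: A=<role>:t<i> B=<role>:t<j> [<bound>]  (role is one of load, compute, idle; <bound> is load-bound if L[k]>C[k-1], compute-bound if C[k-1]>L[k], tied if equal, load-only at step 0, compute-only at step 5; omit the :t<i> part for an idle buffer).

  0. 7=7c; end=7; A:t0 B:-
  1. max(3,9)=9c; end=16; A:t0 B:t1
  2. max(7,4)=7c; end=23; A:t2 B:t1
  3. max(6,9)=9c; end=32; A:t2 B:t3
  4. max(5,2)=5c; end=37; A:t4 B:t3
  5. 9=9c; end=46; A:t4 B:t3

step 3: A=compute:t2 B=load:t3 [compute-bound]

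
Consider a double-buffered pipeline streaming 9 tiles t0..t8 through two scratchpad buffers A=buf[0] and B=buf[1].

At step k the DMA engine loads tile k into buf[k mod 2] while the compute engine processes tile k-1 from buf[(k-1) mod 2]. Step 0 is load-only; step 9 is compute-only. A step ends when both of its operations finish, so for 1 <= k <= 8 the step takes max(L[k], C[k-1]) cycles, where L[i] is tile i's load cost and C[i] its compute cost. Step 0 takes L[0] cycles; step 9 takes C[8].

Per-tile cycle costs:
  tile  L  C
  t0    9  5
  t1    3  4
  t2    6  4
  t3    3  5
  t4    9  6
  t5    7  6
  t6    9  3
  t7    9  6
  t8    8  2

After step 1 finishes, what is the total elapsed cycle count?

k=0 load=t0/9c comp=- wait=9 total=9
k=1 load=t1/3c comp=t0/5c wait=5 total=14
k=2 load=t2/6c comp=t1/4c wait=6 total=20
k=3 load=t3/3c comp=t2/4c wait=4 total=24
k=4 load=t4/9c comp=t3/5c wait=9 total=33
k=5 load=t5/7c comp=t4/6c wait=7 total=40
k=6 load=t6/9c comp=t5/6c wait=9 total=49
k=7 load=t7/9c comp=t6/3c wait=9 total=58
k=8 load=t8/8c comp=t7/6c wait=8 total=66
k=9 load=- comp=t8/2c wait=2 total=68

end_cycle[1] = 14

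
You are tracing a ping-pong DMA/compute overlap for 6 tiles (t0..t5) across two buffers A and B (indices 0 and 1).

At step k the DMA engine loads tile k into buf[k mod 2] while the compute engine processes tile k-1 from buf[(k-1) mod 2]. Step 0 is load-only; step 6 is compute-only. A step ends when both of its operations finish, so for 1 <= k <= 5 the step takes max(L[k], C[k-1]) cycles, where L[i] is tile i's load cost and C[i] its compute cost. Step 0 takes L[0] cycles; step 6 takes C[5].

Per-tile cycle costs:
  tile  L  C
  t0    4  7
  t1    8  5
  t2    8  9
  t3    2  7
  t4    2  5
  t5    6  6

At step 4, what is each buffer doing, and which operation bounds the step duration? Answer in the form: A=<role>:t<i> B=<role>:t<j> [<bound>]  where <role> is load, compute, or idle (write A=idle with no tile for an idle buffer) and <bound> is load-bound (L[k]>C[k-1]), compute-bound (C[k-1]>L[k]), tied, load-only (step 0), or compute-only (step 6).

step 4: A=load:t4 B=compute:t3 [compute-bound]

step 0: L[0]=4 → dur=4, Σ=4 | A=load:t0 B=idle [load-only]
step 1: L[1]=8 C[0]=7 → dur=8, Σ=12 | A=compute:t0 B=load:t1 [load-bound]
step 2: L[2]=8 C[1]=5 → dur=8, Σ=20 | A=load:t2 B=compute:t1 [load-bound]
step 3: L[3]=2 C[2]=9 → dur=9, Σ=29 | A=compute:t2 B=load:t3 [compute-bound]
step 4: L[4]=2 C[3]=7 → dur=7, Σ=36 | A=load:t4 B=compute:t3 [compute-bound]
step 5: L[5]=6 C[4]=5 → dur=6, Σ=42 | A=compute:t4 B=load:t5 [load-bound]
step 6: C[5]=6 → dur=6, Σ=48 | A=idle B=compute:t5 [compute-only]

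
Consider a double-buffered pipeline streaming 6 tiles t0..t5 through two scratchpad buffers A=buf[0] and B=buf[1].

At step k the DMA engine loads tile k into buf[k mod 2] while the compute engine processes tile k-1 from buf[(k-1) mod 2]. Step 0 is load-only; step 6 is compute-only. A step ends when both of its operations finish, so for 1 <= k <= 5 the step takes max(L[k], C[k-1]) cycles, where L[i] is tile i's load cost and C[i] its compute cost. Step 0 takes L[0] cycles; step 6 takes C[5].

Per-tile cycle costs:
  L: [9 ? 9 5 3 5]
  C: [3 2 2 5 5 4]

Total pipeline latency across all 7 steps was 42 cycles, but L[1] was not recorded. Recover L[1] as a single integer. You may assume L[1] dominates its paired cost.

step 0: dur = L[0]=9 = 9
step 1: dur = max(L[1]=?, C[0]=3) = L[1]  (unknown; binding)
step 2: dur = max(L[2]=9, C[1]=2) = 9
step 3: dur = max(L[3]=5, C[2]=2) = 5
step 4: dur = max(L[4]=3, C[3]=5) = 5
step 5: dur = max(L[5]=5, C[4]=5) = 5
step 6: dur = C[5]=4 = 4
sum of known step durations = 37
dur[1] = total - known = 42 - 37 = 5
L[1] is the binding max in step 1, so L[1] = dur[1] = 5

L[1] = 5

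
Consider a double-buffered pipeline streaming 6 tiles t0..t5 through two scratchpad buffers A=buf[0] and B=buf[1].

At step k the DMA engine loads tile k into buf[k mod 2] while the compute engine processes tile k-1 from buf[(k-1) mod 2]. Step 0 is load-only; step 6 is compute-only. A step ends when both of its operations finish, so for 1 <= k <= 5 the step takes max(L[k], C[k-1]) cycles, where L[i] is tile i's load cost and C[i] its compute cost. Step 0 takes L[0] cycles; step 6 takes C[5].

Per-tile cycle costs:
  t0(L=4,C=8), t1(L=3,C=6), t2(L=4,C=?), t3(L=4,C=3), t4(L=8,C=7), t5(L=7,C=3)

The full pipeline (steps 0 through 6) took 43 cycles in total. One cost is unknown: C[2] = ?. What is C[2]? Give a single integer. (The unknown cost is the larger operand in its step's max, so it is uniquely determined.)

step 0 | dur = L[0]=4 = 4
step 1 | dur = max(L[1]=3, C[0]=8) = 8
step 2 | dur = max(L[2]=4, C[1]=6) = 6
step 3 | dur = max(L[3]=4, C[2]=?) = C[2]  (unknown; binding)
step 4 | dur = max(L[4]=8, C[3]=3) = 8
step 5 | dur = max(L[5]=7, C[4]=7) = 7
step 6 | dur = C[5]=3 = 3
sum of known step durations = 36
dur[3] = total - known = 43 - 36 = 7
C[2] is the binding max in step 3, so C[2] = dur[3] = 7

C[2] = 7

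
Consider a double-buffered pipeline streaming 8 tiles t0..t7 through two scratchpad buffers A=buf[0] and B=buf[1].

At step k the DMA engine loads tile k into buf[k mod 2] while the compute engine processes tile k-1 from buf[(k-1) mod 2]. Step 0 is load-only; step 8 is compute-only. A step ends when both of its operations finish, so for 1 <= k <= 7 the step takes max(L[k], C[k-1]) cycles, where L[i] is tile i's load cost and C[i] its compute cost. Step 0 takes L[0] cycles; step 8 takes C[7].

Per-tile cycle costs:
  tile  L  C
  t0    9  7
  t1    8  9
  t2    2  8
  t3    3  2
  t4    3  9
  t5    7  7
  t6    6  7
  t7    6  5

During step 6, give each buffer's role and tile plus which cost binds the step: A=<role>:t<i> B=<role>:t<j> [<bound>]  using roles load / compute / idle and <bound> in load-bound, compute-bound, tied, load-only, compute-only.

step 6: A=load:t6 B=compute:t5 [compute-bound]

  0. 9=9c; end=9; A:t0 B:-
  1. max(8,7)=8c; end=17; A:t0 B:t1
  2. max(2,9)=9c; end=26; A:t2 B:t1
  3. max(3,8)=8c; end=34; A:t2 B:t3
  4. max(3,2)=3c; end=37; A:t4 B:t3
  5. max(7,9)=9c; end=46; A:t4 B:t5
  6. max(6,7)=7c; end=53; A:t6 B:t5
  7. max(6,7)=7c; end=60; A:t6 B:t7
  8. 5=5c; end=65; A:t6 B:t7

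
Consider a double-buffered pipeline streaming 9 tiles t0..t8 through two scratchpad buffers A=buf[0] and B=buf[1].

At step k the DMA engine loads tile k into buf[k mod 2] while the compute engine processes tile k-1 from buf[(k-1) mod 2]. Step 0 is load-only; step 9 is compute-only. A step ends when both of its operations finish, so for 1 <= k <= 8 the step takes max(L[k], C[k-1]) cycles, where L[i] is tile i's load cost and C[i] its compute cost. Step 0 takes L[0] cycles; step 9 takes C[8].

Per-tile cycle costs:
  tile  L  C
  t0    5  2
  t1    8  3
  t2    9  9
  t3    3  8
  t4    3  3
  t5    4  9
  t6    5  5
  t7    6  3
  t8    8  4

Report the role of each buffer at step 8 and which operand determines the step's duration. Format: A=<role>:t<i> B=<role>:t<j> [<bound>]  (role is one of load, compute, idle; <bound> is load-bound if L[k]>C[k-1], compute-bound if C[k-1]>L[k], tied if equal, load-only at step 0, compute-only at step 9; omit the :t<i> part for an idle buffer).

k=0 load=t0/5c comp=- wait=5 total=5
k=1 load=t1/8c comp=t0/2c wait=8 total=13
k=2 load=t2/9c comp=t1/3c wait=9 total=22
k=3 load=t3/3c comp=t2/9c wait=9 total=31
k=4 load=t4/3c comp=t3/8c wait=8 total=39
k=5 load=t5/4c comp=t4/3c wait=4 total=43
k=6 load=t6/5c comp=t5/9c wait=9 total=52
k=7 load=t7/6c comp=t6/5c wait=6 total=58
k=8 load=t8/8c comp=t7/3c wait=8 total=66
k=9 load=- comp=t8/4c wait=4 total=70

step 8: A=load:t8 B=compute:t7 [load-bound]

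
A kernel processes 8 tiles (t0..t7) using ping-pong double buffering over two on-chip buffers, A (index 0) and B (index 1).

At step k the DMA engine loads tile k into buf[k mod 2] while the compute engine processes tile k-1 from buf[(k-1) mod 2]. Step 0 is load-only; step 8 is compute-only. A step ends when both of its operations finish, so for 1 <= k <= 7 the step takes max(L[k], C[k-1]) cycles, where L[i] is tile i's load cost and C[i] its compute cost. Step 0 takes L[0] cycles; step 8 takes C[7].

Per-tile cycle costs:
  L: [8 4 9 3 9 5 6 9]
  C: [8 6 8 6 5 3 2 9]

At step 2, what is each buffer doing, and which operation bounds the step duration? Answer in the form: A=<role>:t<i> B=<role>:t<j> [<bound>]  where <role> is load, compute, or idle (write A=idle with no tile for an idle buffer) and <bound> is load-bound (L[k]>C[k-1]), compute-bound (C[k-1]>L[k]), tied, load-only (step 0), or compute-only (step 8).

step 2: A=load:t2 B=compute:t1 [load-bound]

step 0: L[0]=8 → dur=8, Σ=8 | A=load:t0 B=idle [load-only]
step 1: L[1]=4 C[0]=8 → dur=8, Σ=16 | A=compute:t0 B=load:t1 [compute-bound]
step 2: L[2]=9 C[1]=6 → dur=9, Σ=25 | A=load:t2 B=compute:t1 [load-bound]
step 3: L[3]=3 C[2]=8 → dur=8, Σ=33 | A=compute:t2 B=load:t3 [compute-bound]
step 4: L[4]=9 C[3]=6 → dur=9, Σ=42 | A=load:t4 B=compute:t3 [load-bound]
step 5: L[5]=5 C[4]=5 → dur=5, Σ=47 | A=compute:t4 B=load:t5 [tied]
step 6: L[6]=6 C[5]=3 → dur=6, Σ=53 | A=load:t6 B=compute:t5 [load-bound]
step 7: L[7]=9 C[6]=2 → dur=9, Σ=62 | A=compute:t6 B=load:t7 [load-bound]
step 8: C[7]=9 → dur=9, Σ=71 | A=idle B=compute:t7 [compute-only]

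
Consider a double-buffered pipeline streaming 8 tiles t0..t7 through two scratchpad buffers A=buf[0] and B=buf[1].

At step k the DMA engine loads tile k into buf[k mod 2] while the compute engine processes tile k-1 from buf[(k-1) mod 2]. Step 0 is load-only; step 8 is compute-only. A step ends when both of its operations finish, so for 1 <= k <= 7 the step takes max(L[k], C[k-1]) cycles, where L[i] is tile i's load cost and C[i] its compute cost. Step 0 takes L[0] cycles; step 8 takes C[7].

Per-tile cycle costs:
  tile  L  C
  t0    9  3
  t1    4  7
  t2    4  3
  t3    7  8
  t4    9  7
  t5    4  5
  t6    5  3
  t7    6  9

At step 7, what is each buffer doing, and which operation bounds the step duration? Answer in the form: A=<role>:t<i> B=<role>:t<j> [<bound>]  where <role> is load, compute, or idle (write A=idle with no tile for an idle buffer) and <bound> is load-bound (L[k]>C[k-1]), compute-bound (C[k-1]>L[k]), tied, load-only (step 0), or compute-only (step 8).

k=0 load=t0/9c comp=- wait=9 total=9
k=1 load=t1/4c comp=t0/3c wait=4 total=13
k=2 load=t2/4c comp=t1/7c wait=7 total=20
k=3 load=t3/7c comp=t2/3c wait=7 total=27
k=4 load=t4/9c comp=t3/8c wait=9 total=36
k=5 load=t5/4c comp=t4/7c wait=7 total=43
k=6 load=t6/5c comp=t5/5c wait=5 total=48
k=7 load=t7/6c comp=t6/3c wait=6 total=54
k=8 load=- comp=t7/9c wait=9 total=63

step 7: A=compute:t6 B=load:t7 [load-bound]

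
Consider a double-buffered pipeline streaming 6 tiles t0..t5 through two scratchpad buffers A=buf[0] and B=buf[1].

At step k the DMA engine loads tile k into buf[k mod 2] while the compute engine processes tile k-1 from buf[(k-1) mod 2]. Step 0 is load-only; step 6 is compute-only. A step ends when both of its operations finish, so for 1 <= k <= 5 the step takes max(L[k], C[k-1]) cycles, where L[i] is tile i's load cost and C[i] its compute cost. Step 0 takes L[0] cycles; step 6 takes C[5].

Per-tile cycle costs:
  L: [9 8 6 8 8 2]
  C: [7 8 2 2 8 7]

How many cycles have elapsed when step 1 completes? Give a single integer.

[0] DMA t0→A (9c) ∥ CU idle ⇒ 9c, clock 9
[1] DMA t1→B (8c) ∥ CU A:t0 (7c) ⇒ 8c, clock 17
[2] DMA t2→A (6c) ∥ CU B:t1 (8c) ⇒ 8c, clock 25
[3] DMA t3→B (8c) ∥ CU A:t2 (2c) ⇒ 8c, clock 33
[4] DMA t4→A (8c) ∥ CU B:t3 (2c) ⇒ 8c, clock 41
[5] DMA t5→B (2c) ∥ CU A:t4 (8c) ⇒ 8c, clock 49
[6] DMA idle ∥ CU B:t5 (7c) ⇒ 7c, clock 56

end_cycle[1] = 17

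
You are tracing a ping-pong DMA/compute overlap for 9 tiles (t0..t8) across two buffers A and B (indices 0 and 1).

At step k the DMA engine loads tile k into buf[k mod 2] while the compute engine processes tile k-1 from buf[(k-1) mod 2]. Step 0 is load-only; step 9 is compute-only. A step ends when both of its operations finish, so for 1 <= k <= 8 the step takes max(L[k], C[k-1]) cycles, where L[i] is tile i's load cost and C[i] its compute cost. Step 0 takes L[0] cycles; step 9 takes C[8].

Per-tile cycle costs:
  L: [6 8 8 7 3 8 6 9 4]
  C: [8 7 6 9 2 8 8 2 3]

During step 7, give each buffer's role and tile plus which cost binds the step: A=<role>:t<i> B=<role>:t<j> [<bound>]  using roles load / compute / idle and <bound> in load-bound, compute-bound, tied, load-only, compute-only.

  0. 6=6c; end=6; A:t0 B:-
  1. max(8,8)=8c; end=14; A:t0 B:t1
  2. max(8,7)=8c; end=22; A:t2 B:t1
  3. max(7,6)=7c; end=29; A:t2 B:t3
  4. max(3,9)=9c; end=38; A:t4 B:t3
  5. max(8,2)=8c; end=46; A:t4 B:t5
  6. max(6,8)=8c; end=54; A:t6 B:t5
  7. max(9,8)=9c; end=63; A:t6 B:t7
  8. max(4,2)=4c; end=67; A:t8 B:t7
  9. 3=3c; end=70; A:t8 B:t7

step 7: A=compute:t6 B=load:t7 [load-bound]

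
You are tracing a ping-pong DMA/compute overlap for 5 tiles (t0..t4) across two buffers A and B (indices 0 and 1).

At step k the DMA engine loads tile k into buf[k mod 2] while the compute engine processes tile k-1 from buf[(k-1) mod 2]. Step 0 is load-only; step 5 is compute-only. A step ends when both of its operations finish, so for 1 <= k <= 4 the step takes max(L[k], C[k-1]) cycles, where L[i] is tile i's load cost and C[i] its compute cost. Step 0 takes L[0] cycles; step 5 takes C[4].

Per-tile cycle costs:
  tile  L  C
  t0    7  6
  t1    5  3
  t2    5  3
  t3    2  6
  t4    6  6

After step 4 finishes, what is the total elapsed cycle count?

k=0 load=t0/7c comp=- wait=7 total=7
k=1 load=t1/5c comp=t0/6c wait=6 total=13
k=2 load=t2/5c comp=t1/3c wait=5 total=18
k=3 load=t3/2c comp=t2/3c wait=3 total=21
k=4 load=t4/6c comp=t3/6c wait=6 total=27
k=5 load=- comp=t4/6c wait=6 total=33

end_cycle[4] = 27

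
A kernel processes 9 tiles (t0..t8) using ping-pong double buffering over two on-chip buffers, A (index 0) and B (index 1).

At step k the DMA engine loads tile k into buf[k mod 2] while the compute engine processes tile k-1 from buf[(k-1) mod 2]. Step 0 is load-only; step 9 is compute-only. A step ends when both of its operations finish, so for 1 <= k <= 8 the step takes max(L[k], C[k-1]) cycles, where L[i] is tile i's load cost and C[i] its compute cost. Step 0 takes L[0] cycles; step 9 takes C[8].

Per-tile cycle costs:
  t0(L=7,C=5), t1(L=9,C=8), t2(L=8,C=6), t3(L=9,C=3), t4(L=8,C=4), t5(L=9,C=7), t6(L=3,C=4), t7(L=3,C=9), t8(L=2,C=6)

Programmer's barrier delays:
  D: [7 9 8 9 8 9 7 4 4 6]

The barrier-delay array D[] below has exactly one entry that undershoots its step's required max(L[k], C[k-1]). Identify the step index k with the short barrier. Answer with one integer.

hazard at step 8

[0] required=L[0]=7=7 vs D=7 ok
[1] required=max(L[1]=9,C[0]=5)=9 vs D=9 ok
[2] required=max(L[2]=8,C[1]=8)=8 vs D=8 ok
[3] required=max(L[3]=9,C[2]=6)=9 vs D=9 ok
[4] required=max(L[4]=8,C[3]=3)=8 vs D=8 ok
[5] required=max(L[5]=9,C[4]=4)=9 vs D=9 ok
[6] required=max(L[6]=3,C[5]=7)=7 vs D=7 ok
[7] required=max(L[7]=3,C[6]=4)=4 vs D=4 ok
[8] required=max(L[8]=2,C[7]=9)=9 vs D=4 SHORT
[9] required=C[8]=6=6 vs D=6 ok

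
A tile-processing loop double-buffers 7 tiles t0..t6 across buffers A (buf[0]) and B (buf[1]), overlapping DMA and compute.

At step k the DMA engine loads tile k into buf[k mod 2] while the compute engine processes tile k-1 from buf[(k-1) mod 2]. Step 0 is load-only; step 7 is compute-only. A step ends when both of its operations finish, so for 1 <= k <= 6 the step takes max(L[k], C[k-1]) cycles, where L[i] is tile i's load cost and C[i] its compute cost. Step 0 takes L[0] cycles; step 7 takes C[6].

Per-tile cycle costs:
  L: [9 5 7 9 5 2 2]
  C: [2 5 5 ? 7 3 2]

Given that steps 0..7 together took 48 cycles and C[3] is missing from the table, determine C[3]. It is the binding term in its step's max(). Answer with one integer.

C[3] = 6

step 0: dur = L[0]=9 = 9
step 1: dur = max(L[1]=5, C[0]=2) = 5
step 2: dur = max(L[2]=7, C[1]=5) = 7
step 3: dur = max(L[3]=9, C[2]=5) = 9
step 4: dur = max(L[4]=5, C[3]=?) = C[3]  (unknown; binding)
step 5: dur = max(L[5]=2, C[4]=7) = 7
step 6: dur = max(L[6]=2, C[5]=3) = 3
step 7: dur = C[6]=2 = 2
sum of known step durations = 42
dur[4] = total - known = 48 - 42 = 6
C[3] is the binding max in step 4, so C[3] = dur[4] = 6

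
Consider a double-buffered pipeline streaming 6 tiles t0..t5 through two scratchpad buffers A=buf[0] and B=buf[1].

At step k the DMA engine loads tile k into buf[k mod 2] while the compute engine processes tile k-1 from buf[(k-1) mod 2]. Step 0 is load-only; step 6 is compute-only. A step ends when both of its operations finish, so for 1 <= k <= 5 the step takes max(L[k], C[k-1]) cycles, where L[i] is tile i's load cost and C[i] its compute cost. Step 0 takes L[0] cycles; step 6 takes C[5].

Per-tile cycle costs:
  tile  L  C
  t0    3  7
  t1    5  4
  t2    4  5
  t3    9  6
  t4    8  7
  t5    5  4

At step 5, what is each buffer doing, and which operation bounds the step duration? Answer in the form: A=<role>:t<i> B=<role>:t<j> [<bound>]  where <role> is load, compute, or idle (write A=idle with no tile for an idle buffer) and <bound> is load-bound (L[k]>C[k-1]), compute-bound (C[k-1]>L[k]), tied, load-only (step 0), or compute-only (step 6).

  0. 3=3c; end=3; A:t0 B:-
  1. max(5,7)=7c; end=10; A:t0 B:t1
  2. max(4,4)=4c; end=14; A:t2 B:t1
  3. max(9,5)=9c; end=23; A:t2 B:t3
  4. max(8,6)=8c; end=31; A:t4 B:t3
  5. max(5,7)=7c; end=38; A:t4 B:t5
  6. 4=4c; end=42; A:t4 B:t5

step 5: A=compute:t4 B=load:t5 [compute-bound]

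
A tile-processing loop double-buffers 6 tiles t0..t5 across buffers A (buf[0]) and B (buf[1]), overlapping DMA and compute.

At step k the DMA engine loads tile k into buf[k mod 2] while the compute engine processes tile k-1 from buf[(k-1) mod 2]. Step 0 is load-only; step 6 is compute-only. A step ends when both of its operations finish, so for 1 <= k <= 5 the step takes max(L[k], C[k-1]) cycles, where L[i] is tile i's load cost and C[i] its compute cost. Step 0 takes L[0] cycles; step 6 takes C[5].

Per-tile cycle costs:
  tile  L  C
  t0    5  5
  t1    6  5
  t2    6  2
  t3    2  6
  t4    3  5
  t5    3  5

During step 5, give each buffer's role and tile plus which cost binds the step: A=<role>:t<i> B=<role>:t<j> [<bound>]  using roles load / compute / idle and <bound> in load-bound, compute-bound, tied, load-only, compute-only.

step 5: A=compute:t4 B=load:t5 [compute-bound]

[0] DMA t0→A (5c) ∥ CU idle ⇒ 5c, clock 5
[1] DMA t1→B (6c) ∥ CU A:t0 (5c) ⇒ 6c, clock 11
[2] DMA t2→A (6c) ∥ CU B:t1 (5c) ⇒ 6c, clock 17
[3] DMA t3→B (2c) ∥ CU A:t2 (2c) ⇒ 2c, clock 19
[4] DMA t4→A (3c) ∥ CU B:t3 (6c) ⇒ 6c, clock 25
[5] DMA t5→B (3c) ∥ CU A:t4 (5c) ⇒ 5c, clock 30
[6] DMA idle ∥ CU B:t5 (5c) ⇒ 5c, clock 35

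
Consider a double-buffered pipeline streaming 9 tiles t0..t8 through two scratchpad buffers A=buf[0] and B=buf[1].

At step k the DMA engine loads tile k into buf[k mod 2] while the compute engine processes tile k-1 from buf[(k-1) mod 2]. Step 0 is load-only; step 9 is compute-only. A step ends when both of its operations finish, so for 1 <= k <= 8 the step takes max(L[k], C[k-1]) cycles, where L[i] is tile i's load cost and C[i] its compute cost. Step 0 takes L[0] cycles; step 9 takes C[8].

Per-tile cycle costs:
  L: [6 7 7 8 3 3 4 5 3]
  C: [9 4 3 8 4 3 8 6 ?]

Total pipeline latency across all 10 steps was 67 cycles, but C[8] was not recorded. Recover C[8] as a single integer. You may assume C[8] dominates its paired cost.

step 0: dur = L[0]=6 = 6
step 1: dur = max(L[1]=7, C[0]=9) = 9
step 2: dur = max(L[2]=7, C[1]=4) = 7
step 3: dur = max(L[3]=8, C[2]=3) = 8
step 4: dur = max(L[4]=3, C[3]=8) = 8
step 5: dur = max(L[5]=3, C[4]=4) = 4
step 6: dur = max(L[6]=4, C[5]=3) = 4
step 7: dur = max(L[7]=5, C[6]=8) = 8
step 8: dur = max(L[8]=3, C[7]=6) = 6
step 9: dur = C[8]=? = C[8]  (unknown; binding)
sum of known step durations = 60
dur[9] = total - known = 67 - 60 = 7
C[8] is the binding max in step 9, so C[8] = dur[9] = 7

C[8] = 7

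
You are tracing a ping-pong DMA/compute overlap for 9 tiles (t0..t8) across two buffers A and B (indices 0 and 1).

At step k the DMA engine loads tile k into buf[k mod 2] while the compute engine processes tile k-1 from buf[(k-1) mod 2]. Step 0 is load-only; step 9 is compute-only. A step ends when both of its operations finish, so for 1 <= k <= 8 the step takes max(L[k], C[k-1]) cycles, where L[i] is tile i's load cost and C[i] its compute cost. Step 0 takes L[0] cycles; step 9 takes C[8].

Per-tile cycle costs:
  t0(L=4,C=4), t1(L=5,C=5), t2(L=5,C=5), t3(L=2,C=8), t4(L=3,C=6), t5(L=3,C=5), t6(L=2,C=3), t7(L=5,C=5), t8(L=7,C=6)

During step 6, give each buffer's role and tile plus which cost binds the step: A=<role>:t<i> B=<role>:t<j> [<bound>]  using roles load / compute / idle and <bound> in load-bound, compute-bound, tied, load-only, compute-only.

k=0 load=t0/4c comp=- wait=4 total=4
k=1 load=t1/5c comp=t0/4c wait=5 total=9
k=2 load=t2/5c comp=t1/5c wait=5 total=14
k=3 load=t3/2c comp=t2/5c wait=5 total=19
k=4 load=t4/3c comp=t3/8c wait=8 total=27
k=5 load=t5/3c comp=t4/6c wait=6 total=33
k=6 load=t6/2c comp=t5/5c wait=5 total=38
k=7 load=t7/5c comp=t6/3c wait=5 total=43
k=8 load=t8/7c comp=t7/5c wait=7 total=50
k=9 load=- comp=t8/6c wait=6 total=56

step 6: A=load:t6 B=compute:t5 [compute-bound]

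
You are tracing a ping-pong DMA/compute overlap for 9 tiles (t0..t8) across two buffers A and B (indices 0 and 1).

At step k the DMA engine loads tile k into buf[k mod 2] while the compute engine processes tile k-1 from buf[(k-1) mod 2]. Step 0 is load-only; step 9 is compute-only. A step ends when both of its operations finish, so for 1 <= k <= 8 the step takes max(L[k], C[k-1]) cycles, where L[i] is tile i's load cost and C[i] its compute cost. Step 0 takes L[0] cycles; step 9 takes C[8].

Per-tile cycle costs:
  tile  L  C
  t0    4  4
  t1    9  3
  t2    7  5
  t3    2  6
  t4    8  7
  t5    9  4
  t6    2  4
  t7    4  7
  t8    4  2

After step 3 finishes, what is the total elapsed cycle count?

end_cycle[3] = 25

  0. 4=4c; end=4; A:t0 B:-
  1. max(9,4)=9c; end=13; A:t0 B:t1
  2. max(7,3)=7c; end=20; A:t2 B:t1
  3. max(2,5)=5c; end=25; A:t2 B:t3
  4. max(8,6)=8c; end=33; A:t4 B:t3
  5. max(9,7)=9c; end=42; A:t4 B:t5
  6. max(2,4)=4c; end=46; A:t6 B:t5
  7. max(4,4)=4c; end=50; A:t6 B:t7
  8. max(4,7)=7c; end=57; A:t8 B:t7
  9. 2=2c; end=59; A:t8 B:t7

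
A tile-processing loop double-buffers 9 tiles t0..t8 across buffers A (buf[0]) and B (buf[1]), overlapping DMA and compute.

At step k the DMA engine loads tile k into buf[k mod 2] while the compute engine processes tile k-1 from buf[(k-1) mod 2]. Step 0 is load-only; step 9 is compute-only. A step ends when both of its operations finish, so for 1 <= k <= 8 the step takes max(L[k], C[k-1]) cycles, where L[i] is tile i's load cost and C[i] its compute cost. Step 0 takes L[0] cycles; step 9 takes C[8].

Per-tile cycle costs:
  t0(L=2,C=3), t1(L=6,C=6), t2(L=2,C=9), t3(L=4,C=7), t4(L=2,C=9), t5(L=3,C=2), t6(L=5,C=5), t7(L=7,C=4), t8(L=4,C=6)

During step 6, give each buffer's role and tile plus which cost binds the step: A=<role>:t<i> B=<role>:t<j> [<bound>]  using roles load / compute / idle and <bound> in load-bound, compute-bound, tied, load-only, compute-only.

  0. 2=2c; end=2; A:t0 B:-
  1. max(6,3)=6c; end=8; A:t0 B:t1
  2. max(2,6)=6c; end=14; A:t2 B:t1
  3. max(4,9)=9c; end=23; A:t2 B:t3
  4. max(2,7)=7c; end=30; A:t4 B:t3
  5. max(3,9)=9c; end=39; A:t4 B:t5
  6. max(5,2)=5c; end=44; A:t6 B:t5
  7. max(7,5)=7c; end=51; A:t6 B:t7
  8. max(4,4)=4c; end=55; A:t8 B:t7
  9. 6=6c; end=61; A:t8 B:t7

step 6: A=load:t6 B=compute:t5 [load-bound]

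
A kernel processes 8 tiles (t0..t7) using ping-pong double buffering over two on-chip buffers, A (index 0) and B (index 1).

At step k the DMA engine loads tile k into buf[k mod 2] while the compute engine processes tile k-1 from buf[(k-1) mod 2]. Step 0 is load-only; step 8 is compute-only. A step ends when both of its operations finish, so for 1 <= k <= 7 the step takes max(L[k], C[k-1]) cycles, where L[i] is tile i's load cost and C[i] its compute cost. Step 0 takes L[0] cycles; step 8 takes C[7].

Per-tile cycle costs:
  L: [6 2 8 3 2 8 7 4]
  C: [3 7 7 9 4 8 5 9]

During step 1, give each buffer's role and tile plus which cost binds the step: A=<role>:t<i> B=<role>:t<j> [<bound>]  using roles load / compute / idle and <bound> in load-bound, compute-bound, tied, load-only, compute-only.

k=0 load=t0/6c comp=- wait=6 total=6
k=1 load=t1/2c comp=t0/3c wait=3 total=9
k=2 load=t2/8c comp=t1/7c wait=8 total=17
k=3 load=t3/3c comp=t2/7c wait=7 total=24
k=4 load=t4/2c comp=t3/9c wait=9 total=33
k=5 load=t5/8c comp=t4/4c wait=8 total=41
k=6 load=t6/7c comp=t5/8c wait=8 total=49
k=7 load=t7/4c comp=t6/5c wait=5 total=54
k=8 load=- comp=t7/9c wait=9 total=63

step 1: A=compute:t0 B=load:t1 [compute-bound]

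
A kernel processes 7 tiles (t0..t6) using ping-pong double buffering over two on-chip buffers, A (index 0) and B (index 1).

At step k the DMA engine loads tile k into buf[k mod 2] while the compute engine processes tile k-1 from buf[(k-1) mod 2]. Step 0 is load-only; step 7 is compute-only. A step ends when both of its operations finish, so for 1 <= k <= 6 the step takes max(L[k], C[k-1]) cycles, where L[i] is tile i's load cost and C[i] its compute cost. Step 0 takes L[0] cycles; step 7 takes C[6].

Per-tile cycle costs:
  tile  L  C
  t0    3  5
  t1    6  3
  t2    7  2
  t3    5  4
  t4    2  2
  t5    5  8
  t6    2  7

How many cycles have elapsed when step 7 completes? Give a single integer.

end_cycle[7] = 45

  0. 3=3c; end=3; A:t0 B:-
  1. max(6,5)=6c; end=9; A:t0 B:t1
  2. max(7,3)=7c; end=16; A:t2 B:t1
  3. max(5,2)=5c; end=21; A:t2 B:t3
  4. max(2,4)=4c; end=25; A:t4 B:t3
  5. max(5,2)=5c; end=30; A:t4 B:t5
  6. max(2,8)=8c; end=38; A:t6 B:t5
  7. 7=7c; end=45; A:t6 B:t5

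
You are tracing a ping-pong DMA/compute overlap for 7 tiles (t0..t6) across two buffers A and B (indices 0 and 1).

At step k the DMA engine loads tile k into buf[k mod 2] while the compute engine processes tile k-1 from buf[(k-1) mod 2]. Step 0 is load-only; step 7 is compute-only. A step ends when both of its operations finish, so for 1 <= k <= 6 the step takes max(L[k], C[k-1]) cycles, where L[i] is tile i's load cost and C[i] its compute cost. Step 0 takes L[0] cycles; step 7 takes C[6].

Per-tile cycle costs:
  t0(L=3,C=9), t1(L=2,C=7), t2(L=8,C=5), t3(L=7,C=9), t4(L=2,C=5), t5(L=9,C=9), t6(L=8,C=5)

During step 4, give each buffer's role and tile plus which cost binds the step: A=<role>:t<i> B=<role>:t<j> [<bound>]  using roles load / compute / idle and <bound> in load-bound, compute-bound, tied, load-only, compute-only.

step 4: A=load:t4 B=compute:t3 [compute-bound]

k=0 load=t0/3c comp=- wait=3 total=3
k=1 load=t1/2c comp=t0/9c wait=9 total=12
k=2 load=t2/8c comp=t1/7c wait=8 total=20
k=3 load=t3/7c comp=t2/5c wait=7 total=27
k=4 load=t4/2c comp=t3/9c wait=9 total=36
k=5 load=t5/9c comp=t4/5c wait=9 total=45
k=6 load=t6/8c comp=t5/9c wait=9 total=54
k=7 load=- comp=t6/5c wait=5 total=59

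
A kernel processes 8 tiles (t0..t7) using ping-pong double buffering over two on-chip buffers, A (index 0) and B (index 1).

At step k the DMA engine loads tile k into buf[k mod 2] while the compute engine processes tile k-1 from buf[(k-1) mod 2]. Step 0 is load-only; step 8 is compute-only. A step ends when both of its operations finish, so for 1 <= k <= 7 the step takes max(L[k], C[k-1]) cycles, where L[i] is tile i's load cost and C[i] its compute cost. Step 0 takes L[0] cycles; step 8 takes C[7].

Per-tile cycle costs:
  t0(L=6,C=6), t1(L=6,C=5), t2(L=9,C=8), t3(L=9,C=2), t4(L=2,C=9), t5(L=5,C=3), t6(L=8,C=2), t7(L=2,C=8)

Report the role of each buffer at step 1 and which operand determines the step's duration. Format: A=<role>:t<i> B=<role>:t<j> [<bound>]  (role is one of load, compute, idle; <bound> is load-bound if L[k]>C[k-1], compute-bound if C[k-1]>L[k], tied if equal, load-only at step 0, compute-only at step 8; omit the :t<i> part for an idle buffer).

  0. 6=6c; end=6; A:t0 B:-
  1. max(6,6)=6c; end=12; A:t0 B:t1
  2. max(9,5)=9c; end=21; A:t2 B:t1
  3. max(9,8)=9c; end=30; A:t2 B:t3
  4. max(2,2)=2c; end=32; A:t4 B:t3
  5. max(5,9)=9c; end=41; A:t4 B:t5
  6. max(8,3)=8c; end=49; A:t6 B:t5
  7. max(2,2)=2c; end=51; A:t6 B:t7
  8. 8=8c; end=59; A:t6 B:t7

step 1: A=compute:t0 B=load:t1 [tied]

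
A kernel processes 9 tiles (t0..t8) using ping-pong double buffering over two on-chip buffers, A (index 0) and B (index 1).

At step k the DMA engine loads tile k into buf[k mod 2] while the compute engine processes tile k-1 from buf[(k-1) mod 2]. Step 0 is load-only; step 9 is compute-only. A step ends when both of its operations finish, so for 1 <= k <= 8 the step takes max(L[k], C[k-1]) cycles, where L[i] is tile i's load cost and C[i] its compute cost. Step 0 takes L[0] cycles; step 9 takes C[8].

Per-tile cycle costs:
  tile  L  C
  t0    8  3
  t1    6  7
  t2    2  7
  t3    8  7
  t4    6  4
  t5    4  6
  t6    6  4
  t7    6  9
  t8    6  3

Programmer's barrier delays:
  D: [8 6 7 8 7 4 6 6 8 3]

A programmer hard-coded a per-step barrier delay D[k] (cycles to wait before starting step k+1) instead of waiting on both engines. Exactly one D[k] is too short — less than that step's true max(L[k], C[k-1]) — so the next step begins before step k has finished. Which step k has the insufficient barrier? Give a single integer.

step 0: need L[0]=8 = 8; D[0]=8 ok
step 1: need max(L[1]=6,C[0]=3) = 6; D[1]=6 ok
step 2: need max(L[2]=2,C[1]=7) = 7; D[2]=7 ok
step 3: need max(L[3]=8,C[2]=7) = 8; D[3]=8 ok
step 4: need max(L[4]=6,C[3]=7) = 7; D[4]=7 ok
step 5: need max(L[5]=4,C[4]=4) = 4; D[5]=4 ok
step 6: need max(L[6]=6,C[5]=6) = 6; D[6]=6 ok
step 7: need max(L[7]=6,C[6]=4) = 6; D[7]=6 ok
step 8: need max(L[8]=6,C[7]=9) = 9; D[8]=8 SHORT
step 9: need C[8]=3 = 3; D[9]=3 ok

hazard at step 8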